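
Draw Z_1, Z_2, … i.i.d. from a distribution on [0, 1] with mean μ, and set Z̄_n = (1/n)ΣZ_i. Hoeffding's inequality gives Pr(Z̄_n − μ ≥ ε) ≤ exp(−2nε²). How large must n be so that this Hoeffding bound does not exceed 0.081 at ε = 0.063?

317

Require exp(−2nε²) ≤ 0.081, i.e. 2nε² ≥ ln(1/0.081) = 2.513306.
So n ≥ 2.513306 / (2·0.063²) = 316.617.
The smallest integer n is 317.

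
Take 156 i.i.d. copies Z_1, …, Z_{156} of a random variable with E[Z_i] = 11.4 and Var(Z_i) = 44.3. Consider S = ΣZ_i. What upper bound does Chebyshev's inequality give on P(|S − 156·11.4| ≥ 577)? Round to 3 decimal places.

Var(S) = n·Var(Z_i) = 156·44.3 = 6910.8.
Chebyshev: P(|S − 156·11.4| ≥ 577) ≤ Var(S)/577² = 6910.8/332929 = 0.0208.

0.021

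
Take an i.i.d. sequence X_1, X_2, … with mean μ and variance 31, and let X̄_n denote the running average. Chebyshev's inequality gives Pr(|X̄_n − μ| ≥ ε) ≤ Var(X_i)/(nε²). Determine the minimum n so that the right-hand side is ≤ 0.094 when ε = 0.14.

16826

Require 31/(n·0.14²) ≤ 0.094, i.e. n ≥ 31/(0.094·0.14²) = 16825.879.
The smallest integer n is 16826.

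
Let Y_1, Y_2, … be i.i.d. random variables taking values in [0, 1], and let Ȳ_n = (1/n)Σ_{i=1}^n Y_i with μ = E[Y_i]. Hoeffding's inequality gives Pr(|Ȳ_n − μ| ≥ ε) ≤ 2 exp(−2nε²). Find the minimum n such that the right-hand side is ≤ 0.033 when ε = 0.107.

180

Require 2·exp(−2nε²) ≤ 0.033, i.e. 2nε² ≥ ln(2/0.033) = 4.104395.
So n ≥ 4.104395 / (2·0.107²) = 179.247.
The smallest integer n is 180.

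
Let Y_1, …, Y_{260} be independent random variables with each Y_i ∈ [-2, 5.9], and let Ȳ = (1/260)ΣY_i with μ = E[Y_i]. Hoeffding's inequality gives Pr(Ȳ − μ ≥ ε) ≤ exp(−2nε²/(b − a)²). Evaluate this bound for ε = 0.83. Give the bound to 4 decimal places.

0.0032

Exponent: 2nε²/(b − a)² = 2·260·0.83² / 7.9² = 5.73991.
Bound = exp(−5.73991) = 0.00322.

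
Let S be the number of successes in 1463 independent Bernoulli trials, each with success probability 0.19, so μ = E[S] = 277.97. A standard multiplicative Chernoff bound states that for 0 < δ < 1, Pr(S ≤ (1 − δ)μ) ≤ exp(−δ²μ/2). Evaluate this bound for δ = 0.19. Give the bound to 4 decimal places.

Exponent = δ²μ/2 = 0.19²·277.97/2 = 5.0174.
Bound = exp(−5.0174) = 0.00662.

0.0066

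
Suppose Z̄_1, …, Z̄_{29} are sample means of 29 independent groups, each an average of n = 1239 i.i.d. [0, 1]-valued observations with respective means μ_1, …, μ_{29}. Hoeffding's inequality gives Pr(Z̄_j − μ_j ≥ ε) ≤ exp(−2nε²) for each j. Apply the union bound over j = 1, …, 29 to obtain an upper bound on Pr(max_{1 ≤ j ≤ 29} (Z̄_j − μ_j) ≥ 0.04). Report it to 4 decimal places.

Per-experiment Hoeffding bound: exp(−2·1239·0.04²) = exp(−3.96480) = 0.018972.
Union bound over 29 events: 29·0.018972 = 0.55018.

0.5502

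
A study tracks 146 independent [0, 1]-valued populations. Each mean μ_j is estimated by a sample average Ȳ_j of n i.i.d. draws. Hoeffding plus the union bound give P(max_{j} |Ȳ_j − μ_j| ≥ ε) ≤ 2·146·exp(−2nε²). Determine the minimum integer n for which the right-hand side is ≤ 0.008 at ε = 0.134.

Need 2·146·exp(−2nε²) ≤ 0.008, i.e. exp(−2nε²) ≤ 0.008/292.
So 2nε² ≥ ln(292/0.008) = 10.505068.
Hence n ≥ 10.505068/(2·0.134²) = 292.522.
The smallest integer n is 293.

293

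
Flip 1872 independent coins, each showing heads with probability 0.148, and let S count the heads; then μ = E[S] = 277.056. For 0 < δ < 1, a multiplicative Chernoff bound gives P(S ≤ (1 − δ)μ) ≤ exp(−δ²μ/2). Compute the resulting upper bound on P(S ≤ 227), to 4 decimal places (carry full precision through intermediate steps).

Write 227 = (1 − δ)μ, so δ = 1 − 227/277.056 = 0.1806711…
Then the exponent is δ²μ/2 = (μ − 227)²/(2μ) = 4.521835.
Bound = exp(−4.521835) = 0.01087.

0.0109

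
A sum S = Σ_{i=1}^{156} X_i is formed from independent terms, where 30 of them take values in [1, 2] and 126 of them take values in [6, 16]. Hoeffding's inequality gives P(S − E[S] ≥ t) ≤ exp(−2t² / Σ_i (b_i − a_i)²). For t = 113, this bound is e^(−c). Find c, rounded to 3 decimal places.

Σ(b_i − a_i)² = 30·1² + 126·10² = 12630.
c = 2t² / 12630 = 2·113² / 12630 = 2.0220.

2.022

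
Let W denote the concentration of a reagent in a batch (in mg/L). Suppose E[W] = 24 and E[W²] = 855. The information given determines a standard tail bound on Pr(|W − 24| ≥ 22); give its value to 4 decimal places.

The first two moments determine the variance, so Chebyshev's inequality is the sharpest standard bound available.
Var(W) = E[W²] − (E[W])² = 855 − 576 = 279.
Chebyshev's inequality: Pr(|W − μ| ≥ t) ≤ Var(W)/t² = 279/484 = 0.5764.

0.5764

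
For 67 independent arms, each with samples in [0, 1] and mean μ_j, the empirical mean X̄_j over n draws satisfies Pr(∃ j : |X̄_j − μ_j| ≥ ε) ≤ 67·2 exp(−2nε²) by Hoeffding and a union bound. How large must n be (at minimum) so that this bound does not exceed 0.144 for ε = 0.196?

89

Need 2·67·exp(−2nε²) ≤ 0.144, i.e. exp(−2nε²) ≤ 0.144/134.
So 2nε² ≥ ln(134/0.144) = 6.835782.
Hence n ≥ 6.835782/(2·0.196²) = 88.971.
The smallest integer n is 89.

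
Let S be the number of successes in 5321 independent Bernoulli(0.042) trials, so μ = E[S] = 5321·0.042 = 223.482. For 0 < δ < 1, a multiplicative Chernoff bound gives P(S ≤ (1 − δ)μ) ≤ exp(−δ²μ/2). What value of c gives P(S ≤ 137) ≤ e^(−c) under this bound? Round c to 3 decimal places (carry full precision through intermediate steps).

Write 137 = (1 − δ)μ, so δ = 1 − 137/223.482 = 0.3869752…
Then the exponent is δ²μ/2 = (μ − 137)²/(2μ) = 16.733196.

16.733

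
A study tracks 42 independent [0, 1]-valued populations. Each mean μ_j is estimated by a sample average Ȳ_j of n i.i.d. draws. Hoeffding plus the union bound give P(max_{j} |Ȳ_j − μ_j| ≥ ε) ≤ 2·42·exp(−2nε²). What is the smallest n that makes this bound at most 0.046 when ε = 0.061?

1010

Need 2·42·exp(−2nε²) ≤ 0.046, i.e. exp(−2nε²) ≤ 0.046/84.
So 2nε² ≥ ln(84/0.046) = 7.509931.
Hence n ≥ 7.509931/(2·0.061²) = 1009.128.
The smallest integer n is 1010.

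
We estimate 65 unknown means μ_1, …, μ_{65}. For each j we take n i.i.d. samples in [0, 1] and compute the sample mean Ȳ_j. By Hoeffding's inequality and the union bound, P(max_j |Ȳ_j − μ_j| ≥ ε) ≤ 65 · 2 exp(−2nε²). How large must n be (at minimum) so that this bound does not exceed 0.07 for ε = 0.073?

Need 2·65·exp(−2nε²) ≤ 0.07, i.e. exp(−2nε²) ≤ 0.07/130.
So 2nε² ≥ ln(130/0.07) = 7.526794.
Hence n ≥ 7.526794/(2·0.073²) = 706.211.
The smallest integer n is 707.

707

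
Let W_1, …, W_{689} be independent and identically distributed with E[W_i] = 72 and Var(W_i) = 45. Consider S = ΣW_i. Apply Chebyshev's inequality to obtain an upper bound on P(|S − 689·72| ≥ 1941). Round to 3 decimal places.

0.008

Var(S) = n·Var(W_i) = 689·45 = 31005.
Chebyshev: P(|S − 689·72| ≥ 1941) ≤ Var(S)/1941² = 31005/3767481 = 0.0082.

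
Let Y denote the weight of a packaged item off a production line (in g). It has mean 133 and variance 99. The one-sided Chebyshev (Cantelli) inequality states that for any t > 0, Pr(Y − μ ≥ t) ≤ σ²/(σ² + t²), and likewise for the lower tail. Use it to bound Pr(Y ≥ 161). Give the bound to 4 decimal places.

Here σ² = 99 and t = 28, so σ² + t² = 883.
Cantelli's bound: 99/883 = 0.1121.

0.1121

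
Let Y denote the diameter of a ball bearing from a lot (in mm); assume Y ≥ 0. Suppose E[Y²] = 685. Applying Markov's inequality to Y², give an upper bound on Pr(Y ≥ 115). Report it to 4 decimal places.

Since Y ≥ 0, the event {Y ≥ 115} is the same as {Y² ≥ 13225}.
Markov's inequality applied to Y² gives Pr(Y² ≥ 13225) ≤ E[Y²]/13225 = 685/13225 = 0.0518.

0.0518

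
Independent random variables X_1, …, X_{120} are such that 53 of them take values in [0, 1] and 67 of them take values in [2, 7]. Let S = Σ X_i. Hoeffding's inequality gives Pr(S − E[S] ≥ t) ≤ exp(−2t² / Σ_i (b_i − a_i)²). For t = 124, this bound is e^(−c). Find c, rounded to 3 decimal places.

17.796

Σ(b_i − a_i)² = 53·1² + 67·5² = 1728.
c = 2t² / 1728 = 2·124² / 1728 = 17.7963.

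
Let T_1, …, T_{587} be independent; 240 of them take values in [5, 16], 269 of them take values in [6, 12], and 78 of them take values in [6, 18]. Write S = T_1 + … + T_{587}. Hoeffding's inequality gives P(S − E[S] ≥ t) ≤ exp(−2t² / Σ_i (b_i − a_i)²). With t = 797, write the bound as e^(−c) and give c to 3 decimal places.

25.431

Σ(b_i − a_i)² = 240·11² + 269·6² + 78·12² = 49956.
c = 2t² / 49956 = 2·797² / 49956 = 25.4307.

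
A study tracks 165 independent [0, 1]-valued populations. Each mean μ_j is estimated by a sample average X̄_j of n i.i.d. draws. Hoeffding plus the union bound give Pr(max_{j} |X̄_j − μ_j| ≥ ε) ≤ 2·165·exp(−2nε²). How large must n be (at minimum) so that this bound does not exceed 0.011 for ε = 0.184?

Need 2·165·exp(−2nε²) ≤ 0.011, i.e. exp(−2nε²) ≤ 0.011/330.
So 2nε² ≥ ln(330/0.011) = 10.308953.
Hence n ≥ 10.308953/(2·0.184²) = 152.247.
The smallest integer n is 153.

153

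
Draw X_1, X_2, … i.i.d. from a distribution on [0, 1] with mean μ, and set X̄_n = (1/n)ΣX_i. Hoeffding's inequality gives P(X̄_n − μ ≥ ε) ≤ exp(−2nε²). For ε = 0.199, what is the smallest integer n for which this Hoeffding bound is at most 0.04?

Require exp(−2nε²) ≤ 0.04, i.e. 2nε² ≥ ln(1/0.04) = 3.218876.
So n ≥ 3.218876 / (2·0.199²) = 40.641.
The smallest integer n is 41.

41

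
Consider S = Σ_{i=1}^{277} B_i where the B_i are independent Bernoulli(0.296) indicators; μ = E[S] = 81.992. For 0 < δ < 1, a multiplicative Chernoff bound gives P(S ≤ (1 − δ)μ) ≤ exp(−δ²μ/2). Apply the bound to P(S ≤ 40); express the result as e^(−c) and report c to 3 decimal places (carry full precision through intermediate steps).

10.753

Write 40 = (1 − δ)μ, so δ = 1 − 40/81.992 = 0.5121475…
Then the exponent is δ²μ/2 = (μ − 40)²/(2μ) = 10.753049.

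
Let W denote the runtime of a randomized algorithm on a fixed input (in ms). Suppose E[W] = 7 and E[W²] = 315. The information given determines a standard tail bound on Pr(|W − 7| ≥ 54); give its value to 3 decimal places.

0.091

The first two moments determine the variance, so Chebyshev's inequality is the sharpest standard bound available.
Var(W) = E[W²] − (E[W])² = 315 − 49 = 266.
Chebyshev's inequality: Pr(|W − μ| ≥ t) ≤ Var(W)/t² = 266/2916 = 0.0912.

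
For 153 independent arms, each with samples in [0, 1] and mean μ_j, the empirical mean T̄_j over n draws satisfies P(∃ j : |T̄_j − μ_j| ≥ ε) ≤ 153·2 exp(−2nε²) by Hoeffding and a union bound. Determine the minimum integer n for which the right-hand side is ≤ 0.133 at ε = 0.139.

201

Need 2·153·exp(−2nε²) ≤ 0.133, i.e. exp(−2nε²) ≤ 0.133/306.
So 2nε² ≥ ln(306/0.133) = 7.740991.
Hence n ≥ 7.740991/(2·0.139²) = 200.326.
The smallest integer n is 201.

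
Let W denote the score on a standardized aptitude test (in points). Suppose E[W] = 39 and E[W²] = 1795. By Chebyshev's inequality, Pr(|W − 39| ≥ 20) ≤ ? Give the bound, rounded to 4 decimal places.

Var(W) = E[W²] − (E[W])² = 1795 − 1521 = 274.
Chebyshev's inequality: Pr(|W − μ| ≥ t) ≤ Var(W)/t² = 274/400 = 0.6850.

0.6850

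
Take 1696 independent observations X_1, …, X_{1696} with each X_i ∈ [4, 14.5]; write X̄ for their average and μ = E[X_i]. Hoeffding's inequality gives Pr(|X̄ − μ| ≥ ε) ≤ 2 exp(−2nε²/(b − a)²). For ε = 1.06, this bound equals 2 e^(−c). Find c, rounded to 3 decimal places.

34.569

c = 2nε²/(b − a)² = 2·1696·1.06² / 10.5² = 34.5692.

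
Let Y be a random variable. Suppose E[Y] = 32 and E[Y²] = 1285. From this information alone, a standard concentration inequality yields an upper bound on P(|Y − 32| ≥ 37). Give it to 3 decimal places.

The first two moments determine the variance, so Chebyshev's inequality is the sharpest standard bound available.
Var(Y) = E[Y²] − (E[Y])² = 1285 − 1024 = 261.
Chebyshev's inequality: P(|Y − μ| ≥ t) ≤ Var(Y)/t² = 261/1369 = 0.1907.

0.191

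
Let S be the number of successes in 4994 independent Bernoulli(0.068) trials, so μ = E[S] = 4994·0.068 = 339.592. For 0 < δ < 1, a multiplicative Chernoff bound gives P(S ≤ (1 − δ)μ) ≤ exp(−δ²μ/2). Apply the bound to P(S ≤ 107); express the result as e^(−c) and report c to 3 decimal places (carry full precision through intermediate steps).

Write 107 = (1 − δ)μ, so δ = 1 − 107/339.592 = 0.684916…
Then the exponent is δ²μ/2 = (μ − 107)²/(2μ) = 79.652993.

79.653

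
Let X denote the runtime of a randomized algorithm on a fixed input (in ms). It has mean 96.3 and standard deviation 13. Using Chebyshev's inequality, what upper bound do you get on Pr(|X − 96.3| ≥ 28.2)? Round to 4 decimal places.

0.2125

Chebyshev: Pr(|X − μ| ≥ t) ≤ Var(X)/t².
Var(X) = σ² = 13² = 169.
Bound = 169 / 795.24 = 0.2125.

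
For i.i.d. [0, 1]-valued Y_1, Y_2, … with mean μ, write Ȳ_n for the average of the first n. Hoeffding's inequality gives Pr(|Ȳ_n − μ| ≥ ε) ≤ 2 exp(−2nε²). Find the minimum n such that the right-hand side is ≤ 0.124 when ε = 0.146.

Require 2·exp(−2nε²) ≤ 0.124, i.e. 2nε² ≥ ln(2/0.124) = 2.780621.
So n ≥ 2.780621 / (2·0.146²) = 65.224.
The smallest integer n is 66.

66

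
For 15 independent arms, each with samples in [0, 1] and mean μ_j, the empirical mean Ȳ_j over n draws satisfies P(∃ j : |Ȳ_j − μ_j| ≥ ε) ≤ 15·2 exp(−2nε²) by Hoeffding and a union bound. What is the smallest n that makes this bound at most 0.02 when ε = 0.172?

Need 2·15·exp(−2nε²) ≤ 0.02, i.e. exp(−2nε²) ≤ 0.02/30.
So 2nε² ≥ ln(30/0.02) = 7.313220.
Hence n ≥ 7.313220/(2·0.172²) = 123.601.
The smallest integer n is 124.

124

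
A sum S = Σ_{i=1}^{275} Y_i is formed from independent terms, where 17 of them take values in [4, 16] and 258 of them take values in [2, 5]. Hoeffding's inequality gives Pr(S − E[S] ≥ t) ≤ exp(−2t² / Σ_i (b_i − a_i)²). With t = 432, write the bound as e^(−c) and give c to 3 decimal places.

Σ(b_i − a_i)² = 17·12² + 258·3² = 4770.
c = 2t² / 4770 = 2·432² / 4770 = 78.2491.

78.249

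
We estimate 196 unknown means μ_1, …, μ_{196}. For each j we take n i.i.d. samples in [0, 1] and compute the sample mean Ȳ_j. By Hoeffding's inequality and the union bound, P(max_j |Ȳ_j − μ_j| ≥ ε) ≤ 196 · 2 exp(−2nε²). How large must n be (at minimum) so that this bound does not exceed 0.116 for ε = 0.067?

906

Need 2·196·exp(−2nε²) ≤ 0.116, i.e. exp(−2nε²) ≤ 0.116/392.
So 2nε² ≥ ln(392/0.116) = 8.125427.
Hence n ≥ 8.125427/(2·0.067²) = 905.038.
The smallest integer n is 906.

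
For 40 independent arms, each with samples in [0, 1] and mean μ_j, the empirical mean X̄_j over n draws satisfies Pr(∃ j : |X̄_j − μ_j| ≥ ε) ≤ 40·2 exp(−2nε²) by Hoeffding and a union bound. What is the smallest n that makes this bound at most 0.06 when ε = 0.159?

143

Need 2·40·exp(−2nε²) ≤ 0.06, i.e. exp(−2nε²) ≤ 0.06/80.
So 2nε² ≥ ln(80/0.06) = 7.195437.
Hence n ≥ 7.195437/(2·0.159²) = 142.309.
The smallest integer n is 143.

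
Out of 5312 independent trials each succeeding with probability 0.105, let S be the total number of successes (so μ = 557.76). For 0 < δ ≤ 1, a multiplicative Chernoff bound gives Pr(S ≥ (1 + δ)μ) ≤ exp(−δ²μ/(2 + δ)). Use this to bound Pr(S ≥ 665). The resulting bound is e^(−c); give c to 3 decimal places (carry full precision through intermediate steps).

9.405

Write 665 = (1 + δ)μ, so δ = 665/557.76 − 1 = 0.1922691…
Then the exponent is δ²μ/(2 + δ) = (665 − μ)² / (μ·(2 + δ)) = 9.405294.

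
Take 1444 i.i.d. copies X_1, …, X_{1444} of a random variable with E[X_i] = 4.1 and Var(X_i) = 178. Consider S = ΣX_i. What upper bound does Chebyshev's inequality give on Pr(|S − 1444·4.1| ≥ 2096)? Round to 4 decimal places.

0.0585

Var(S) = n·Var(X_i) = 1444·178 = 257032.
Chebyshev: Pr(|S − 1444·4.1| ≥ 2096) ≤ Var(S)/2096² = 257032/4393216 = 0.0585.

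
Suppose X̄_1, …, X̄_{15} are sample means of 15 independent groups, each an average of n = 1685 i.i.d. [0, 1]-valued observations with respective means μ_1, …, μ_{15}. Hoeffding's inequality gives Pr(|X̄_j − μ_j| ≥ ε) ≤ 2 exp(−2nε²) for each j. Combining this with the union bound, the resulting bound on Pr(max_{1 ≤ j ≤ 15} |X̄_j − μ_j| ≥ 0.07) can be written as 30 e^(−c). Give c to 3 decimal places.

16.513

Union bound over the 15 events: Pr(max_{1 ≤ j ≤ 15} |X̄_j − μ_j| ≥ 0.07) ≤ 15·2·exp(−2nε²) = 30 exp(−2·1685·0.07²).
So c = 2·1685·0.07² = 16.5130.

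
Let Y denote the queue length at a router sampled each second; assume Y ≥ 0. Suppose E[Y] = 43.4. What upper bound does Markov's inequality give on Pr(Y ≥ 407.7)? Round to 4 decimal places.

Markov's inequality: for a non-negative random variable, Pr(Y ≥ a) ≤ E[Y]/a.
Here E[Y] = 43.4 and a = 407.7, so the bound is 43.4/407.7 = 0.1065.

0.1065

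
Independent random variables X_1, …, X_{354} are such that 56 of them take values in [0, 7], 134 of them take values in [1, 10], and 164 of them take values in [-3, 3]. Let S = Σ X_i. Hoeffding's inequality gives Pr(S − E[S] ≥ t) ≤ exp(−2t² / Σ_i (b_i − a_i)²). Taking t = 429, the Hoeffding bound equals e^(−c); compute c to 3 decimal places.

18.874

Σ(b_i − a_i)² = 56·7² + 134·9² + 164·6² = 19502.
c = 2t² / 19502 = 2·429² / 19502 = 18.8741.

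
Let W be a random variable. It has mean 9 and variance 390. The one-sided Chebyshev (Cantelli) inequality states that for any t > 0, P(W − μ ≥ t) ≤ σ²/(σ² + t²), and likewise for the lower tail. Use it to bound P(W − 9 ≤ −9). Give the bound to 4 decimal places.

0.8280

Here σ² = 390 and t = 9, so σ² + t² = 471.
Cantelli's bound: 390/471 = 0.8280.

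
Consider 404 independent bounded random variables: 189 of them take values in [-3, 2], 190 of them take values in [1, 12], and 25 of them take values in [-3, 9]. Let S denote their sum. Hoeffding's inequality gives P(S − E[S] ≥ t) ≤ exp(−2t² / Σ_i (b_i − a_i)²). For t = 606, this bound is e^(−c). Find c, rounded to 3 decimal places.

Σ(b_i − a_i)² = 189·5² + 190·11² + 25·12² = 31315.
c = 2t² / 31315 = 2·606² / 31315 = 23.4543.

23.454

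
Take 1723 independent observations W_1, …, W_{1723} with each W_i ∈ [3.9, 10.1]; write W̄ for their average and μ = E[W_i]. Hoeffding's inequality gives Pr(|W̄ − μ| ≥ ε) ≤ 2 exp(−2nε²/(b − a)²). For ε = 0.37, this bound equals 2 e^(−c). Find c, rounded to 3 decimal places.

12.273

c = 2nε²/(b − a)² = 2·1723·0.37² / 6.2² = 12.2726.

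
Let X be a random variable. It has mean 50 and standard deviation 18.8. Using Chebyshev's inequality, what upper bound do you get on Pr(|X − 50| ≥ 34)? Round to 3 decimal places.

0.306

Chebyshev: Pr(|X − μ| ≥ t) ≤ Var(X)/t².
Var(X) = σ² = 18.8² = 353.44.
Bound = 353.44 / 1156 = 0.3057.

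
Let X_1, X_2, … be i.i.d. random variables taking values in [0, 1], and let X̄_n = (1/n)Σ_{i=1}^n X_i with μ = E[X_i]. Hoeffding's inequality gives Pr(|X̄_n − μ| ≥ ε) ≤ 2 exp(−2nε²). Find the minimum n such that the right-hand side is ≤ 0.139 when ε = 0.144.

65

Require 2·exp(−2nε²) ≤ 0.139, i.e. 2nε² ≥ ln(2/0.139) = 2.666429.
So n ≥ 2.666429 / (2·0.144²) = 64.295.
The smallest integer n is 65.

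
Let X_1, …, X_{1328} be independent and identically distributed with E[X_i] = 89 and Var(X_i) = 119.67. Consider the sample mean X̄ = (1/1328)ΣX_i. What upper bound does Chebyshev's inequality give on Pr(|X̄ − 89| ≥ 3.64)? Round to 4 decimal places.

0.0068

Var(X̄) = Var(X_i)/n = 119.67/1328 = 0.090113.
Chebyshev: Pr(|X̄ − 89| ≥ 3.64) ≤ Var(X̄)/(3.64)² = 119.67/(1328·3.64²) = 0.0068.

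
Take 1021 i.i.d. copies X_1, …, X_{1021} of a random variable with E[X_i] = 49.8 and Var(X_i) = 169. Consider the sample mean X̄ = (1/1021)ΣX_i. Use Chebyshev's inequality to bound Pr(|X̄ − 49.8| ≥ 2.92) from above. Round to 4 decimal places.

0.0194

Var(X̄) = Var(X_i)/n = 169/1021 = 0.16552.
Chebyshev: Pr(|X̄ − 49.8| ≥ 2.92) ≤ Var(X̄)/(2.92)² = 169/(1021·2.92²) = 0.0194.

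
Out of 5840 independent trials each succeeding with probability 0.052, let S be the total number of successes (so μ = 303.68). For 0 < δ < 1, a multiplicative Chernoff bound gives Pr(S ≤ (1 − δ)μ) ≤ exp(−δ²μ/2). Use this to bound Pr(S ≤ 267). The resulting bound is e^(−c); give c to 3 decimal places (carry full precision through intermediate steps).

Write 267 = (1 − δ)μ, so δ = 1 − 267/303.68 = 0.120785…
Then the exponent is δ²μ/2 = (μ − 267)²/(2μ) = 2.215198.

2.215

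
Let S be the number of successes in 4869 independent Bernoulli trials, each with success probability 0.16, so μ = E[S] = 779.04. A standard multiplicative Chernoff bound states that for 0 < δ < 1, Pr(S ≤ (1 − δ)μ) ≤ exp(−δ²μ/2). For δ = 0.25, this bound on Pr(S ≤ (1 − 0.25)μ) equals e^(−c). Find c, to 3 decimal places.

c = δ²μ/2 = 0.25²·779.04/2 = 24.3450.

24.345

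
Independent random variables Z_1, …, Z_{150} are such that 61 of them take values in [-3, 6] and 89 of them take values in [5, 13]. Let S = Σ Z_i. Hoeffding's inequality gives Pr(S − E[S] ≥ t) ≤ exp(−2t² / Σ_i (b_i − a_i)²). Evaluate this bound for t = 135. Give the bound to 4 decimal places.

Σ(b_i − a_i)² = 61·9² + 89·8² = 10637.
Exponent = 2·135² / 10637 = 3.42672.
Bound = exp(−3.42672) = 0.03249.

0.0325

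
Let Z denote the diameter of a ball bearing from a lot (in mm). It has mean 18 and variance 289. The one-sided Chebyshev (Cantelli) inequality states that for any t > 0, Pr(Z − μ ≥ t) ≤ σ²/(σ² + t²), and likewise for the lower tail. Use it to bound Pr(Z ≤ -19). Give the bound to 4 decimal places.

Here σ² = 289 and t = 37, so σ² + t² = 1658.
Cantelli's bound: 289/1658 = 0.1743.

0.1743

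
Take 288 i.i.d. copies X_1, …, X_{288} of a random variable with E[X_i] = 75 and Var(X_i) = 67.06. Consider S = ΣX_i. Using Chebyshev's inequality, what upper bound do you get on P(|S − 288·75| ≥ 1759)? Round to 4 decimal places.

0.0062

Var(S) = n·Var(X_i) = 288·67.06 = 19313.28.
Chebyshev: P(|S − 288·75| ≥ 1759) ≤ Var(S)/1759² = 19313.28/3094081 = 0.0062.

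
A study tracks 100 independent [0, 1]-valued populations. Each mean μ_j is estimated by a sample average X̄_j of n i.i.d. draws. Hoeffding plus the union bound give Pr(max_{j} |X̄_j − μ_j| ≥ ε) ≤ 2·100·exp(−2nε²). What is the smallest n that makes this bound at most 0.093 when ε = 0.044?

Need 2·100·exp(−2nε²) ≤ 0.093, i.e. exp(−2nε²) ≤ 0.093/200.
So 2nε² ≥ ln(200/0.093) = 7.673473.
Hence n ≥ 7.673473/(2·0.044²) = 1981.785.
The smallest integer n is 1982.

1982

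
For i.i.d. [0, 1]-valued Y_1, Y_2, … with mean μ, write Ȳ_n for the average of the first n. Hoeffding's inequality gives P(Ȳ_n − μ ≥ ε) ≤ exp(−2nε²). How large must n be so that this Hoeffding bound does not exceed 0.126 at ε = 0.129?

Require exp(−2nε²) ≤ 0.126, i.e. 2nε² ≥ ln(1/0.126) = 2.071473.
So n ≥ 2.071473 / (2·0.129²) = 62.240.
The smallest integer n is 63.

63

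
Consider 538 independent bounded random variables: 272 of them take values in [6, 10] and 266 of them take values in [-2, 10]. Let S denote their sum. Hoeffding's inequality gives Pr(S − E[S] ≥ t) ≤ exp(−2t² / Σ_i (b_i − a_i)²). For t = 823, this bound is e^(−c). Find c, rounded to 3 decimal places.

31.758

Σ(b_i − a_i)² = 272·4² + 266·12² = 42656.
c = 2t² / 42656 = 2·823² / 42656 = 31.7577.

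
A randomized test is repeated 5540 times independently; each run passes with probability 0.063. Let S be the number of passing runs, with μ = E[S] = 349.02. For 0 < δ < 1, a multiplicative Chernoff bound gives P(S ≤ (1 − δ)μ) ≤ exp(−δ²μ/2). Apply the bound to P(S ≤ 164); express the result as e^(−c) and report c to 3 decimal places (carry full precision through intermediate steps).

49.041

Write 164 = (1 − δ)μ, so δ = 1 − 164/349.02 = 0.5301129…
Then the exponent is δ²μ/2 = (μ − 164)²/(2μ) = 49.040743.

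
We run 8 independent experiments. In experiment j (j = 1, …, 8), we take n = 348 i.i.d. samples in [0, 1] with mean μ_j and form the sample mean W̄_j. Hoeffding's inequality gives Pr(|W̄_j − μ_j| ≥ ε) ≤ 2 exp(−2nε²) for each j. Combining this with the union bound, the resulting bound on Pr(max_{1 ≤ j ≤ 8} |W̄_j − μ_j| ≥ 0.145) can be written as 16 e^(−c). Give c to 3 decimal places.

14.633

Union bound over the 8 events: Pr(max_{1 ≤ j ≤ 8} |W̄_j − μ_j| ≥ 0.145) ≤ 8·2·exp(−2nε²) = 16 exp(−2·348·0.145²).
So c = 2·348·0.145² = 14.6334.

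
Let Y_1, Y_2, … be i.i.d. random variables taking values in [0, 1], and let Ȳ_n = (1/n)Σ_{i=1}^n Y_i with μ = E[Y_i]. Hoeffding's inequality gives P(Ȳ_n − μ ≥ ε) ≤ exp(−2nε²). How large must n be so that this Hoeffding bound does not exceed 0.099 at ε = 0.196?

Require exp(−2nε²) ≤ 0.099, i.e. 2nε² ≥ ln(1/0.099) = 2.312635.
So n ≥ 2.312635 / (2·0.196²) = 30.100.
The smallest integer n is 31.

31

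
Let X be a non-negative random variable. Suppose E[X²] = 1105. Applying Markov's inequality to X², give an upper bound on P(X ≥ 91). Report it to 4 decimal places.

0.1334

Since X ≥ 0, the event {X ≥ 91} is the same as {X² ≥ 8281}.
Markov's inequality applied to X² gives P(X² ≥ 8281) ≤ E[X²]/8281 = 1105/8281 = 0.1334.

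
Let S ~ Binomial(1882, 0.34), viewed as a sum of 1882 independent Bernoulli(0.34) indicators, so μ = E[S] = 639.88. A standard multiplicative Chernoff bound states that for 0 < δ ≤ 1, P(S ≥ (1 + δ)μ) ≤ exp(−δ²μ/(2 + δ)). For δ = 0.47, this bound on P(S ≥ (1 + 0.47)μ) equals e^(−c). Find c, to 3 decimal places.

57.227

c = δ²μ/(2 + δ) = 0.47²·639.88/(2 + 0.47) = 57.2265.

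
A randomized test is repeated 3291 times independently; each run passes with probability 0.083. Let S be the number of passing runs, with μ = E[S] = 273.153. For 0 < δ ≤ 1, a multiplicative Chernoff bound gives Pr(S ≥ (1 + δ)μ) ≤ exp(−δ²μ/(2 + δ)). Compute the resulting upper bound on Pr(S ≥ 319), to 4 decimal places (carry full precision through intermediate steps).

Write 319 = (1 + δ)μ, so δ = 319/273.153 − 1 = 0.1678437…
Then the exponent is δ²μ/(2 + δ) = (319 − μ)² / (μ·(2 + δ)) = 3.549669.
Bound = exp(−3.549669) = 0.02873.

0.0287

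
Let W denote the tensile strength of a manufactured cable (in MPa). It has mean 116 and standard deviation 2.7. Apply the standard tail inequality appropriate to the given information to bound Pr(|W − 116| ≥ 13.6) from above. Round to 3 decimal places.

0.039

Mean and variance are known, so Chebyshev's inequality applies.
Chebyshev: Pr(|W − μ| ≥ t) ≤ Var(W)/t².
Var(W) = σ² = 2.7² = 7.29.
Bound = 7.29 / 184.96 = 0.0394.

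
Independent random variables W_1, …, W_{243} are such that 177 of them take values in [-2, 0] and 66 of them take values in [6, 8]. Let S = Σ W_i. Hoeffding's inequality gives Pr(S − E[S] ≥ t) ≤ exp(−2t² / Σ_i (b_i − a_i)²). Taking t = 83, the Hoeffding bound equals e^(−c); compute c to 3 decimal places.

Σ(b_i − a_i)² = 177·2² + 66·2² = 972.
c = 2t² / 972 = 2·83² / 972 = 14.1749.

14.175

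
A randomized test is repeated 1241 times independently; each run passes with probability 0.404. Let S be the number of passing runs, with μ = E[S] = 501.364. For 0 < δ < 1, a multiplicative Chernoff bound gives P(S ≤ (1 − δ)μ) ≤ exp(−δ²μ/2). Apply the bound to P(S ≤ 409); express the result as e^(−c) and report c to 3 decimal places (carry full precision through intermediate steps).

Write 409 = (1 − δ)μ, so δ = 1 − 409/501.364 = 0.1842254…
Then the exponent is δ²μ/2 = (μ − 409)²/(2μ) = 8.507899.

8.508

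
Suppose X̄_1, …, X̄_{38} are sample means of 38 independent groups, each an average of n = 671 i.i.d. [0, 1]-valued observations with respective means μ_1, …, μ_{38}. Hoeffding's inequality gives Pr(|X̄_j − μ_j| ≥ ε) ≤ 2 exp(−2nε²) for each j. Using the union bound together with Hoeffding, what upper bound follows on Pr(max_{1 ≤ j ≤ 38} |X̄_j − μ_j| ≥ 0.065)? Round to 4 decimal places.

0.2621

Per-experiment Hoeffding bound: 2·exp(−2·671·0.065²) = 2·exp(−5.66995) = 0.0068961.
Union bound over 38 events: 38·0.0068961 = 0.26205.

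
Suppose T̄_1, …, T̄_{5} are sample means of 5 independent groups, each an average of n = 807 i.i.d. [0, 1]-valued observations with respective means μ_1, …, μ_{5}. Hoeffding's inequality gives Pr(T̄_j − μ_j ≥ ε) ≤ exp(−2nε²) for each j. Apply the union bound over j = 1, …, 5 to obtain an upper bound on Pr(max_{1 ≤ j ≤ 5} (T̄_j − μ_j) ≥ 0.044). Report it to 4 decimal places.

0.2197

Per-experiment Hoeffding bound: exp(−2·807·0.044²) = exp(−3.12470) = 0.04395.
Union bound over 5 events: 5·0.04395 = 0.21975.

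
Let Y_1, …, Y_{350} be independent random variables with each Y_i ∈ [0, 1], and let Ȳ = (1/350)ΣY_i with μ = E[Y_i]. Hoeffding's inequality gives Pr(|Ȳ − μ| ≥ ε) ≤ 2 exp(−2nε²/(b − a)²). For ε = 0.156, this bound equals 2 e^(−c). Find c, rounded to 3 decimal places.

17.035

c = 2nε²/(b − a)² = 2·350·0.156² / 1² = 17.0352.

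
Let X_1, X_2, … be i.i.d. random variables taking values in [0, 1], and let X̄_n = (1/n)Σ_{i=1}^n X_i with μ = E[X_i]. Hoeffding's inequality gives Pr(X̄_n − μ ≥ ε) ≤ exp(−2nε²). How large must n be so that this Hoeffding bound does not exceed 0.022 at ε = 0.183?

Require exp(−2nε²) ≤ 0.022, i.e. 2nε² ≥ ln(1/0.022) = 3.816713.
So n ≥ 3.816713 / (2·0.183²) = 56.985.
The smallest integer n is 57.

57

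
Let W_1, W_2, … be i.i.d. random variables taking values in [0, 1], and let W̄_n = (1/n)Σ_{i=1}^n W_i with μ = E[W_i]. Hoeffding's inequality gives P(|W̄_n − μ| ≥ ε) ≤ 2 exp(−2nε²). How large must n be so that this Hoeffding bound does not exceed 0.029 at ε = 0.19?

Require 2·exp(−2nε²) ≤ 0.029, i.e. 2nε² ≥ ln(2/0.029) = 4.233607.
So n ≥ 4.233607 / (2·0.19²) = 58.637.
The smallest integer n is 59.

59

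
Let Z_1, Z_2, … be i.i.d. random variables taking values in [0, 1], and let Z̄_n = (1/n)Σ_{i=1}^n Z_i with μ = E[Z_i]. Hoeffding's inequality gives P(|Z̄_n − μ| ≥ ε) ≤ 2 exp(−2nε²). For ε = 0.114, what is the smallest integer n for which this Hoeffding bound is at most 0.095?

Require 2·exp(−2nε²) ≤ 0.095, i.e. 2nε² ≥ ln(2/0.095) = 3.047026.
So n ≥ 3.047026 / (2·0.114²) = 117.229.
The smallest integer n is 118.

118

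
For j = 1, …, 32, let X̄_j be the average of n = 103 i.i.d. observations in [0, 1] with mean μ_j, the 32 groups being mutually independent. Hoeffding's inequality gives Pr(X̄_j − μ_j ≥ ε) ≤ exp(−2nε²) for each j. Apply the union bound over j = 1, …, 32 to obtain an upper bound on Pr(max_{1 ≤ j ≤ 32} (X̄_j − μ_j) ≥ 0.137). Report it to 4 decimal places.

0.6699

Per-experiment Hoeffding bound: exp(−2·103·0.137²) = exp(−3.86641) = 0.020933.
Union bound over 32 events: 32·0.020933 = 0.66987.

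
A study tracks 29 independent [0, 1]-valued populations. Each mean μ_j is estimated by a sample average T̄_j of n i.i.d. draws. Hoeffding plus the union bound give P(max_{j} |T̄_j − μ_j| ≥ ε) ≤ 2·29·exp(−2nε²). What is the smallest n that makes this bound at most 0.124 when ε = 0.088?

Need 2·29·exp(−2nε²) ≤ 0.124, i.e. exp(−2nε²) ≤ 0.124/58.
So 2nε² ≥ ln(58/0.124) = 6.147917.
Hence n ≥ 6.147917/(2·0.088²) = 396.947.
The smallest integer n is 397.

397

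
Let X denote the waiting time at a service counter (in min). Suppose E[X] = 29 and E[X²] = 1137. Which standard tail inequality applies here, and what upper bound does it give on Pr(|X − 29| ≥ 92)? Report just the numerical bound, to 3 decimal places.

0.035

The first two moments determine the variance, so Chebyshev's inequality is the sharpest standard bound available.
Var(X) = E[X²] − (E[X])² = 1137 − 841 = 296.
Chebyshev's inequality: Pr(|X − μ| ≥ t) ≤ Var(X)/t² = 296/8464 = 0.0350.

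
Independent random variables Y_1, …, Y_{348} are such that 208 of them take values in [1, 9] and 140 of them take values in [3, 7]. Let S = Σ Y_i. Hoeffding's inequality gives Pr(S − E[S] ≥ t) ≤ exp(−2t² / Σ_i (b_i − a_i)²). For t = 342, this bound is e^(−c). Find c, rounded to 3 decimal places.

Σ(b_i − a_i)² = 208·8² + 140·4² = 15552.
c = 2t² / 15552 = 2·342² / 15552 = 15.0417.

15.042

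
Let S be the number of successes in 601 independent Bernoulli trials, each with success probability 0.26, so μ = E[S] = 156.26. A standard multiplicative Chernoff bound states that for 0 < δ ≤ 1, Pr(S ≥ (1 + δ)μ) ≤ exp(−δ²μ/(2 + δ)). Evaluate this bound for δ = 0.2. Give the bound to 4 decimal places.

Exponent = δ²μ/(2 + δ) = 0.2²·156.26/2.2 = 2.8411.
Bound = exp(−2.8411) = 0.05836.

0.0584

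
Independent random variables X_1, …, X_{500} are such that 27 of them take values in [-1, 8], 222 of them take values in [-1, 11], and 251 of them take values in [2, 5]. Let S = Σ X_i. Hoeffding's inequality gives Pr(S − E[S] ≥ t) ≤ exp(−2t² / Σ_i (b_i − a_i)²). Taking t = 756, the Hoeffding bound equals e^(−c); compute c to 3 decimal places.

31.391

Σ(b_i − a_i)² = 27·9² + 222·12² + 251·3² = 36414.
c = 2t² / 36414 = 2·756² / 36414 = 31.3910.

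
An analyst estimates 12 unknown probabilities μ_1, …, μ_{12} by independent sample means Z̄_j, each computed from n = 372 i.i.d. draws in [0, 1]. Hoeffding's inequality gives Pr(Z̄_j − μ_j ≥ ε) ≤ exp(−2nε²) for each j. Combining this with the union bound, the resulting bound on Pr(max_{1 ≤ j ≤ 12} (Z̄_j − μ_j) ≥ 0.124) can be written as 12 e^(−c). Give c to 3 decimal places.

Union bound over the 12 events: Pr(max_{1 ≤ j ≤ 12} (Z̄_j − μ_j) ≥ 0.124) ≤ 12·exp(−2nε²) = 12 exp(−2·372·0.124²).
So c = 2·372·0.124² = 11.4397.

11.440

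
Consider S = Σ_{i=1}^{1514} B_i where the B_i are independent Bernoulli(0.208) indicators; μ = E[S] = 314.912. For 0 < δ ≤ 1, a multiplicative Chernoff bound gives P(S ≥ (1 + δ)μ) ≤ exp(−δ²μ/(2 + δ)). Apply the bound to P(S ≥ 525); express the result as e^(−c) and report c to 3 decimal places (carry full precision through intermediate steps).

Write 525 = (1 + δ)μ, so δ = 525/314.912 − 1 = 0.6671324…
Then the exponent is δ²μ/(2 + δ) = (525 − μ)² / (μ·(2 + δ)) = 52.549514.

52.550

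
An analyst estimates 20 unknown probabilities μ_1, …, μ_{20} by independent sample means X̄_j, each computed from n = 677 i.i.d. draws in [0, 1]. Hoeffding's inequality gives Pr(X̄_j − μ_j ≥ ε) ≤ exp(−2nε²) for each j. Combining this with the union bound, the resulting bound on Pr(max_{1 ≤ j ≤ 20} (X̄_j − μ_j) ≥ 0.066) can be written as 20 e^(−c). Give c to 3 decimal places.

5.898

Union bound over the 20 events: Pr(max_{1 ≤ j ≤ 20} (X̄_j − μ_j) ≥ 0.066) ≤ 20·exp(−2nε²) = 20 exp(−2·677·0.066²).
So c = 2·677·0.066² = 5.8980.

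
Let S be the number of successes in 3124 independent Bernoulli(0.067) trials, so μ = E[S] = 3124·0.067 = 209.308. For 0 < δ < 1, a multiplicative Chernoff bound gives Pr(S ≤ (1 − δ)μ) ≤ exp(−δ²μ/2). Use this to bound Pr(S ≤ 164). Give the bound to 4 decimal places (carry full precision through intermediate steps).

0.0074

Write 164 = (1 − δ)μ, so δ = 1 − 164/209.308 = 0.2164657…
Then the exponent is δ²μ/2 = (μ − 164)²/(2μ) = 4.903814.
Bound = exp(−4.903814) = 0.00742.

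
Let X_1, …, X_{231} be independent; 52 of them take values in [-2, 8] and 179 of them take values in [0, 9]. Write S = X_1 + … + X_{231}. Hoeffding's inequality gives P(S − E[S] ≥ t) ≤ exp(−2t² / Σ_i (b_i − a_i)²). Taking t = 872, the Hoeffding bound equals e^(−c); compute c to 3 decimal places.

77.200

Σ(b_i − a_i)² = 52·10² + 179·9² = 19699.
c = 2t² / 19699 = 2·872² / 19699 = 77.2003.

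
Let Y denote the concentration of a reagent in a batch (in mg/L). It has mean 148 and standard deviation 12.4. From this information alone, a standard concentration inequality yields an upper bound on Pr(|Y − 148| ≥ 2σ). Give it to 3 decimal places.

Mean and variance are known, so Chebyshev's inequality applies.
Chebyshev: Pr(|Y − μ| ≥ t) ≤ Var(Y)/t².
Var(Y) = σ² = 12.4² = 153.76.
t = 2·12.4 = 24.8.
Bound = 153.76 / 615.04 = 0.2500.

0.250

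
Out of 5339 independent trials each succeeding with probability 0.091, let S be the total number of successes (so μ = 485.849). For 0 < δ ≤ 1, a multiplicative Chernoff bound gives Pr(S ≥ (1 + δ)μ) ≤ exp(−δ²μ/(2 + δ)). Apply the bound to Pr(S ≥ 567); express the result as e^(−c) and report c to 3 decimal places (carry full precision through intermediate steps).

Write 567 = (1 + δ)μ, so δ = 567/485.849 − 1 = 0.1670293…
Then the exponent is δ²μ/(2 + δ) = (567 − μ)² / (μ·(2 + δ)) = 6.254919.

6.255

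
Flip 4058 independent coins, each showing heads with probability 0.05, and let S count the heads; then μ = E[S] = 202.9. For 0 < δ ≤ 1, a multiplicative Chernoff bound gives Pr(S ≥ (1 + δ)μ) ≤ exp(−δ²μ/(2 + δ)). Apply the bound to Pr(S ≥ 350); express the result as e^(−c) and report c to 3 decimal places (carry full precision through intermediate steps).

Write 350 = (1 + δ)μ, so δ = 350/202.9 − 1 = 0.7249877…
Then the exponent is δ²μ/(2 + δ) = (350 − μ)² / (μ·(2 + δ)) = 39.136209.

39.136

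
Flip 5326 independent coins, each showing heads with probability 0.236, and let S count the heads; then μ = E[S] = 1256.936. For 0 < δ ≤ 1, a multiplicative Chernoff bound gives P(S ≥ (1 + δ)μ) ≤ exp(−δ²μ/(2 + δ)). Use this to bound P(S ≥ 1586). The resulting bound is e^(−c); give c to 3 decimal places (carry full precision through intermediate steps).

38.088

Write 1586 = (1 + δ)μ, so δ = 1586/1256.936 − 1 = 0.2617985…
Then the exponent is δ²μ/(2 + δ) = (1586 − μ)² / (μ·(2 + δ)) = 38.088482.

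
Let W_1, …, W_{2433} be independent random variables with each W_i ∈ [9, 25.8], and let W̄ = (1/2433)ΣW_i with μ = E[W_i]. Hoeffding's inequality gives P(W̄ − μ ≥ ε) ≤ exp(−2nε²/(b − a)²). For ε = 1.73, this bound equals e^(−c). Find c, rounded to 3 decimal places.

51.600

c = 2nε²/(b − a)² = 2·2433·1.73² / 16.8² = 51.5995.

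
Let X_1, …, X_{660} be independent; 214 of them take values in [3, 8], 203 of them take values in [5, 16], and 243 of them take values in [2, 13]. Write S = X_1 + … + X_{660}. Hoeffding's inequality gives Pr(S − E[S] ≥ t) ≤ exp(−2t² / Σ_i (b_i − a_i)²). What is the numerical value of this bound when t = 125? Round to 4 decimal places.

0.5905

Σ(b_i − a_i)² = 214·5² + 203·11² + 243·11² = 59316.
Exponent = 2·125² / 59316 = 0.52684.
Bound = exp(−0.52684) = 0.59047.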